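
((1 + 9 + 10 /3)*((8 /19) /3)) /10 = 32 /171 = 0.19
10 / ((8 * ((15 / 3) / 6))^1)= 3 / 2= 1.50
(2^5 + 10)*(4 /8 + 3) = 147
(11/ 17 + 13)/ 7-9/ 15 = 803/ 595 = 1.35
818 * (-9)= -7362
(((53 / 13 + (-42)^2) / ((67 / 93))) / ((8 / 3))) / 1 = 6412815 / 6968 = 920.32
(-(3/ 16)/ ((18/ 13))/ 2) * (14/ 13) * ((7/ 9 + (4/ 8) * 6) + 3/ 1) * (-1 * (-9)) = -427/ 96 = -4.45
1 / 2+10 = 21 / 2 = 10.50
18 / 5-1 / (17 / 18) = 216 / 85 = 2.54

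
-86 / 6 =-43 / 3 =-14.33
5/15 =1/3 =0.33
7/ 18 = 0.39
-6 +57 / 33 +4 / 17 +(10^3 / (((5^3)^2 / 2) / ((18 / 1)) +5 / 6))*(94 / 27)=6970685 / 1756491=3.97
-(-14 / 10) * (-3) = -21 / 5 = -4.20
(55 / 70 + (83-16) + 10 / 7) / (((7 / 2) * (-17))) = -57 / 49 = -1.16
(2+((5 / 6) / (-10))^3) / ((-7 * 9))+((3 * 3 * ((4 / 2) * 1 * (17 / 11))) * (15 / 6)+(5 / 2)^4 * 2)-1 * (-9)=187575491 / 1197504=156.64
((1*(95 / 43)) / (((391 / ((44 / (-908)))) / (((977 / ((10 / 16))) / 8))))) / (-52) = 204193 / 198460652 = 0.00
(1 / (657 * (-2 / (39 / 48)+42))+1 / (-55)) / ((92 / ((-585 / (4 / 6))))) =13142337 / 75944528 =0.17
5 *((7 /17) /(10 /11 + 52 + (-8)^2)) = 385 /21862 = 0.02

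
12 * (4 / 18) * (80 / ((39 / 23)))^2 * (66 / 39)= 595865600 / 59319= 10045.11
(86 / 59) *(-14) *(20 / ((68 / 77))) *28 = -12979120 / 1003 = -12940.30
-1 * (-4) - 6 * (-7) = 46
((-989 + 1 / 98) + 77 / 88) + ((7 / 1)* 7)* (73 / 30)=-5109023 / 5880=-868.88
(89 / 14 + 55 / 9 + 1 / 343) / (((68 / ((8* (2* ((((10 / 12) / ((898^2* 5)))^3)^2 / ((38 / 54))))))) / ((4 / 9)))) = 76997 / 533029754199427070785629569064538679159783424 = 0.00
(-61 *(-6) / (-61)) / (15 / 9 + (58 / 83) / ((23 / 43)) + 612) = -34362 / 3521951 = -0.01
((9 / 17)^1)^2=81 / 289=0.28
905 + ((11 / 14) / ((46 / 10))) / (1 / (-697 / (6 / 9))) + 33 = 489067 / 644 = 759.42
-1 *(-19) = 19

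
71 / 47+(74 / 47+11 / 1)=662 / 47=14.09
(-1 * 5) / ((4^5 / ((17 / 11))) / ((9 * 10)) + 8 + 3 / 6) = -7650 / 24269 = -0.32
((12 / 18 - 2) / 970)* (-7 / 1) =14 / 1455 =0.01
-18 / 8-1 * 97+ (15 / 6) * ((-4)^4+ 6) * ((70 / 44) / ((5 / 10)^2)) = 179033 / 44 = 4068.93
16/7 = 2.29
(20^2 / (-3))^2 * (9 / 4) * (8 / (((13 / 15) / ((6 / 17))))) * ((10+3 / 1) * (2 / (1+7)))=7200000 / 17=423529.41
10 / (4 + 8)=0.83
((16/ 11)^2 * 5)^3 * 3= 6291456000/ 1771561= 3551.36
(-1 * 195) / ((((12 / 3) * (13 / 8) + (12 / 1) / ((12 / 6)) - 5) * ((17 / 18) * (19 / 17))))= -468 / 19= -24.63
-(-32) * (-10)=-320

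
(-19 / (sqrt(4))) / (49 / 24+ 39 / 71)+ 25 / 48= -666649 / 211920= -3.15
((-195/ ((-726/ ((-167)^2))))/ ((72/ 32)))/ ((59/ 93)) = 112392670/ 21417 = 5247.83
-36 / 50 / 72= -1 / 100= -0.01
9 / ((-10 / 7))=-63 / 10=-6.30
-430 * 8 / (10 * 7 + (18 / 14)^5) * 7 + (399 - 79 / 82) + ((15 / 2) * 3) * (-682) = -1547526040809 / 101314198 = -15274.52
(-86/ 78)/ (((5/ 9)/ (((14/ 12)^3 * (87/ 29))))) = -14749/ 1560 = -9.45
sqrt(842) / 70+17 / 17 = sqrt(842) / 70+1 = 1.41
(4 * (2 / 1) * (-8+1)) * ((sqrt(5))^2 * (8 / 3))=-2240 / 3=-746.67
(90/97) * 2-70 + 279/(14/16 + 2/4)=143794/1067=134.76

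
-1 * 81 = -81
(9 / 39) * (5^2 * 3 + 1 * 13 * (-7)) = -48 / 13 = -3.69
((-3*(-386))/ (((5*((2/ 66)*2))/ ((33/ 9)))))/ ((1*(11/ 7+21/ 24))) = 3923304/ 685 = 5727.45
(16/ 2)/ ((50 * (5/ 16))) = 0.51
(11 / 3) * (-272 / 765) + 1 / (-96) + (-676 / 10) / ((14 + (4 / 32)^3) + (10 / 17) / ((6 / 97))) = -11110871287 / 2652216480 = -4.19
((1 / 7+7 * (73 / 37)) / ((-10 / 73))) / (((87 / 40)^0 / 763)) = -14378299 / 185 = -77720.54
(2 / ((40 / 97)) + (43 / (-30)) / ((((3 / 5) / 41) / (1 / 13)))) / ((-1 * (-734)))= -6281 / 1717560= -0.00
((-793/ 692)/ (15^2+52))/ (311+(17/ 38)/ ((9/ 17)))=-135603/ 10221645142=-0.00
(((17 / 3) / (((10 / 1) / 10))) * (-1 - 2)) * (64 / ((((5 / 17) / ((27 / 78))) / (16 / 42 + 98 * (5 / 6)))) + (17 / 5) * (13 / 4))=-38310707 / 364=-105249.20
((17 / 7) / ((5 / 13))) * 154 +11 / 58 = 282051 / 290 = 972.59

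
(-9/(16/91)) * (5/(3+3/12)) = -78.75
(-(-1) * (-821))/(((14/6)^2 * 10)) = -7389/490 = -15.08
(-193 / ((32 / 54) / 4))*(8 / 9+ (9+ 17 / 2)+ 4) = -233337 / 8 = -29167.12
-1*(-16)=16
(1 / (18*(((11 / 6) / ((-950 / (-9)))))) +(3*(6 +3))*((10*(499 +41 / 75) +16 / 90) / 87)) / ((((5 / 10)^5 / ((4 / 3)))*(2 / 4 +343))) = 17127561728 / 88756965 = 192.97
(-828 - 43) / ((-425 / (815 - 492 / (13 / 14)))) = 248369 / 425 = 584.40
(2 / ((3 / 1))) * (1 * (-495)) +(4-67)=-393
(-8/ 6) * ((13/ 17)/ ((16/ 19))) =-247/ 204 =-1.21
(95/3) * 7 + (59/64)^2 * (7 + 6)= 2859599/12288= 232.71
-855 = -855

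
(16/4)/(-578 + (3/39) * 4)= -26/3755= -0.01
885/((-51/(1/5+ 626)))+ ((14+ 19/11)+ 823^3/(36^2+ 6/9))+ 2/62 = 9449783981307/22550330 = 419053.02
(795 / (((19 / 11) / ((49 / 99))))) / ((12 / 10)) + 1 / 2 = 32548 / 171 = 190.34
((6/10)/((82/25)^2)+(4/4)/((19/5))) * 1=0.32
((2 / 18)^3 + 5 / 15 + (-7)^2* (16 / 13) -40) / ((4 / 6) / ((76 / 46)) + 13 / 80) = 297354560 / 8153379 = 36.47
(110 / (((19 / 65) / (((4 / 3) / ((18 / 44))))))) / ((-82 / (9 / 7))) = -314600 / 16359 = -19.23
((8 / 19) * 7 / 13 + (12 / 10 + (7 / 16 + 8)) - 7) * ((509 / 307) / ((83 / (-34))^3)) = -141533080049 / 433580364230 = -0.33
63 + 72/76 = 1215/19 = 63.95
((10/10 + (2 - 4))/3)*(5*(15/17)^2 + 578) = -168167/867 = -193.96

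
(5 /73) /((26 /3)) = 15 /1898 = 0.01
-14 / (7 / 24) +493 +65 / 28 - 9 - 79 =10061 / 28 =359.32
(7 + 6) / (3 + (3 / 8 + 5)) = 104 / 67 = 1.55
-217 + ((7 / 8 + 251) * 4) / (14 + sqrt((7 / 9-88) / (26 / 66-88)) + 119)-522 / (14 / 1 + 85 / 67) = -25487741764685 / 104624298284-14105 * sqrt(1528395) / 306816124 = -243.67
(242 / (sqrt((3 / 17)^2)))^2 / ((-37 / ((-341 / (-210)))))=-2885711818 / 34965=-82531.44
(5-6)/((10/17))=-17/10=-1.70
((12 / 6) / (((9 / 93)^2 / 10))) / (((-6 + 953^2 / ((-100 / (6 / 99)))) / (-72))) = 253704000 / 918109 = 276.33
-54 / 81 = -2 / 3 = -0.67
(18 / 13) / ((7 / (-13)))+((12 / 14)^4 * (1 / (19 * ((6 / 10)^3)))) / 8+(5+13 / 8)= 1485359 / 364952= 4.07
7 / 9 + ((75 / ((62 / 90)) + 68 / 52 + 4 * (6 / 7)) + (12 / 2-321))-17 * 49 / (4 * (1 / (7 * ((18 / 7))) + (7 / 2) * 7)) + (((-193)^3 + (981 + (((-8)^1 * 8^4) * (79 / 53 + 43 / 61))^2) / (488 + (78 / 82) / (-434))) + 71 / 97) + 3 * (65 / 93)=277697009150629152079161913 / 81280712686299461244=3416517.89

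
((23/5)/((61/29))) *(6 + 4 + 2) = 8004/305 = 26.24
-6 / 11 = -0.55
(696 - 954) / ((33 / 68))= -5848 / 11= -531.64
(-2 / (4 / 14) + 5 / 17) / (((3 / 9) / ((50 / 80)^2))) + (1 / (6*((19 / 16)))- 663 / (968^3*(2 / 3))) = -13567211309837 / 1757842031616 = -7.72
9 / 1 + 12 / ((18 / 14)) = 55 / 3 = 18.33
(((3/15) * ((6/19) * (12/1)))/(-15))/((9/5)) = -0.03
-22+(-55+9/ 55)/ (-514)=-309462/ 14135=-21.89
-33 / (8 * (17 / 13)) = -3.15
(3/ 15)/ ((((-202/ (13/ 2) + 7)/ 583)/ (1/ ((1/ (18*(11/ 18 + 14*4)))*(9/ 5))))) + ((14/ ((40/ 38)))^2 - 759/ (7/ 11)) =-7409204609/ 1971900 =-3757.39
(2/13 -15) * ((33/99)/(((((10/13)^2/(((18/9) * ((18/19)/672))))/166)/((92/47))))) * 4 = -4789681/156275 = -30.65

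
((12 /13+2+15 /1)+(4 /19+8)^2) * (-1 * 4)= -1601924 /4693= -341.34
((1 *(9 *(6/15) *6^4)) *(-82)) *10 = -3825792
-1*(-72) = 72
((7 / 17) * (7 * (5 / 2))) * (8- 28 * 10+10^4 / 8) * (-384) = -46005120 / 17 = -2706183.53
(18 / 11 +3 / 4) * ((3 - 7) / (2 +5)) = -15 / 11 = -1.36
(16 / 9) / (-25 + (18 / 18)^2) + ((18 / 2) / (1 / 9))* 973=2127949 / 27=78812.93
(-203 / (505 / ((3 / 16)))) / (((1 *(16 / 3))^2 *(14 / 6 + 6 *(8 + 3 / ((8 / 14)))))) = -16443 / 507811840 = -0.00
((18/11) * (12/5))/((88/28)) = 756/605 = 1.25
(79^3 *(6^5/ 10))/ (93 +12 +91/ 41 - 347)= -26198120304/ 16385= -1598908.78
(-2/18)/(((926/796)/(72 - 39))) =-4378/1389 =-3.15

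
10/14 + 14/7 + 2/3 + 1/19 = 1370/399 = 3.43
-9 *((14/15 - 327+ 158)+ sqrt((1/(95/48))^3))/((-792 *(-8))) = 2521/10560 - 3 *sqrt(285)/99275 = 0.24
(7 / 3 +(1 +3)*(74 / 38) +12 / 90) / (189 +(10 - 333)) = -2923 / 38190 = -0.08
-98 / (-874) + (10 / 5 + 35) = 16218 / 437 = 37.11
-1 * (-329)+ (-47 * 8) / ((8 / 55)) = -2256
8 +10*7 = 78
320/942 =160/471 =0.34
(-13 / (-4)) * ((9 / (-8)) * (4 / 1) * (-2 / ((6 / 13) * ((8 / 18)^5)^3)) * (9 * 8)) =939481235747883387 / 1073741824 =874960083.28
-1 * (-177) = 177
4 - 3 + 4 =5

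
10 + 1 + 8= 19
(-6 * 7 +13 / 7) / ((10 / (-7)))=281 / 10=28.10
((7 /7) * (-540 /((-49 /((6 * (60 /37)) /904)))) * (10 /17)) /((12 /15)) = 303750 /3482773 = 0.09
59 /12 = 4.92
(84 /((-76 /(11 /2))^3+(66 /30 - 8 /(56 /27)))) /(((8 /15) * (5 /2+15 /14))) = -1369599 /81993652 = -0.02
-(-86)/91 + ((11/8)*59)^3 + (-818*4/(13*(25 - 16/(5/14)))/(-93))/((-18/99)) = 20821035323887/38997504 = 533906.87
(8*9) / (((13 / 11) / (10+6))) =12672 / 13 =974.77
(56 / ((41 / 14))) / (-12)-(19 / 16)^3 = -3.27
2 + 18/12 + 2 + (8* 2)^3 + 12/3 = 8211/2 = 4105.50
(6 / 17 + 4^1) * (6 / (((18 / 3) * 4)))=37 / 34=1.09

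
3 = 3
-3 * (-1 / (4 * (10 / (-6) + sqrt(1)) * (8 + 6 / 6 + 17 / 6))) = -27 / 284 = -0.10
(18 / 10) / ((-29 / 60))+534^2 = 8269416 / 29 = 285152.28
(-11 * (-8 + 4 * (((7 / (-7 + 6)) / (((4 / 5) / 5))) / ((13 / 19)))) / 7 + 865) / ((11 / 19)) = 2210.04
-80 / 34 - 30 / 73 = -3430 / 1241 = -2.76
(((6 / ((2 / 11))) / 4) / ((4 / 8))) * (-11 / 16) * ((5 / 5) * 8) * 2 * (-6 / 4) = 1089 / 4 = 272.25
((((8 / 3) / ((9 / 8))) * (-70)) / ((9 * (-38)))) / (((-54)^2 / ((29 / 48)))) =1015 / 10097379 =0.00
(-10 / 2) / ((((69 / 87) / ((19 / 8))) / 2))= -2755 / 92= -29.95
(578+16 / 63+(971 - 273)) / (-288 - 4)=-4.37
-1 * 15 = -15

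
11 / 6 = 1.83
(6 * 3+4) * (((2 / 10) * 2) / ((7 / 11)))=484 / 35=13.83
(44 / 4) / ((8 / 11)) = 121 / 8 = 15.12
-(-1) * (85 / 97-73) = -6996 / 97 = -72.12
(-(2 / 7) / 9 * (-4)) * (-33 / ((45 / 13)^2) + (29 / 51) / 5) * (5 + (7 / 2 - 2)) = -1575496 / 722925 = -2.18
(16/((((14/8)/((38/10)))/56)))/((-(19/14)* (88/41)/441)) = -16200576/55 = -294555.93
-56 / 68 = -14 / 17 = -0.82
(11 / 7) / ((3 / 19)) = 209 / 21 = 9.95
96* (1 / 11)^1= 8.73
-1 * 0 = 0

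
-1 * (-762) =762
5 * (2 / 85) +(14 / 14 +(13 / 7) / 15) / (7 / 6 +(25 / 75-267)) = 0.11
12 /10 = 6 /5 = 1.20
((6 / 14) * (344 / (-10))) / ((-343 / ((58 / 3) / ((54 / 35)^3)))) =31175 / 137781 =0.23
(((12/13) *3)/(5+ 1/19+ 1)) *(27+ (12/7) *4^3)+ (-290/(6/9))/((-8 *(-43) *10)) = 449446089/7199920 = 62.42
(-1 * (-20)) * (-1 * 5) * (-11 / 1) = 1100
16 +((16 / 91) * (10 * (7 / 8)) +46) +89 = 1983 / 13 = 152.54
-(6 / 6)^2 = -1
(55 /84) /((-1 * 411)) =-0.00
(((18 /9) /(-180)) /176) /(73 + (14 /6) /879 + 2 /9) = -293 /339845440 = -0.00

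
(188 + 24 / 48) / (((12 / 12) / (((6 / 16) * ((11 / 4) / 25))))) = 12441 / 1600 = 7.78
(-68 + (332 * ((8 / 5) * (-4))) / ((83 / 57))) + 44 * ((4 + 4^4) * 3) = 163964 / 5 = 32792.80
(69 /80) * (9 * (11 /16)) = 6831 /1280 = 5.34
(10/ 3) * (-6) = -20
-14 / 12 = -7 / 6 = -1.17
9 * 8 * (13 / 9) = 104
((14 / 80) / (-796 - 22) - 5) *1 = -163607 / 32720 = -5.00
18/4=9/2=4.50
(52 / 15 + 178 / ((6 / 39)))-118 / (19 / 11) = 311263 / 285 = 1092.15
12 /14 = 6 /7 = 0.86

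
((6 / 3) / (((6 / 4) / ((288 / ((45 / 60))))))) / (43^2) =512 / 1849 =0.28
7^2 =49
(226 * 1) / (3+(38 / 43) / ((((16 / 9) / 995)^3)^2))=81520492544 / 9798218998151261122427307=0.00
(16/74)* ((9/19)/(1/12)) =864/703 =1.23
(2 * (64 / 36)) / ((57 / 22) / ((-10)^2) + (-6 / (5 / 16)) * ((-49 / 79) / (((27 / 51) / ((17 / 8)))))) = 5561600 / 74810607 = 0.07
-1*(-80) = 80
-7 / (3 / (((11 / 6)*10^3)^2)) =-211750000 / 27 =-7842592.59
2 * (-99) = -198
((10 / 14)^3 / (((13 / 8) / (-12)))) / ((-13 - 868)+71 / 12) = 144000 / 46823959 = 0.00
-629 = -629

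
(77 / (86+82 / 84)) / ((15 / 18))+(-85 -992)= -19652001 / 18265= -1075.94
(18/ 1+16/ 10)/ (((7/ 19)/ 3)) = 798/ 5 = 159.60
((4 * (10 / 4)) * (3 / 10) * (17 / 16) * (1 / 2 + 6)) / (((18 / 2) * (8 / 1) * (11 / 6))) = 221 / 1408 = 0.16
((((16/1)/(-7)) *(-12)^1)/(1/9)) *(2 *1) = 3456/7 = 493.71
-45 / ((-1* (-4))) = -45 / 4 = -11.25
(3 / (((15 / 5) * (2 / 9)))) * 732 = 3294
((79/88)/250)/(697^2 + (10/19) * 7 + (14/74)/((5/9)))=55537/7513584240800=0.00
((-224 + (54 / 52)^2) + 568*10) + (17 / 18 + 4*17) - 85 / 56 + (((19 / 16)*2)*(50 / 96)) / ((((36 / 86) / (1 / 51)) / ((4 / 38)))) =1151920491901 / 208510848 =5524.51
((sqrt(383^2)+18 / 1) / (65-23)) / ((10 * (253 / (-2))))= -401 / 53130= -0.01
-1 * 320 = -320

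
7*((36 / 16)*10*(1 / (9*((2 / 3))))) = 105 / 4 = 26.25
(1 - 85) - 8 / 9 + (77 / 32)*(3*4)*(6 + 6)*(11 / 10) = 53327 / 180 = 296.26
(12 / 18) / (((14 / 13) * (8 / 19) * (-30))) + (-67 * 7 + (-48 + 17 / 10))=-2597359 / 5040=-515.35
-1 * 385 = -385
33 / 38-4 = -119 / 38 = -3.13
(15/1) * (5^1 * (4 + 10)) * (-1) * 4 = -4200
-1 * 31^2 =-961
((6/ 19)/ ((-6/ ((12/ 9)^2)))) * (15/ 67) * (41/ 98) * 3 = -1640/ 62377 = -0.03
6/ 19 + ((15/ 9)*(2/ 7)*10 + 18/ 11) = 29468/ 4389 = 6.71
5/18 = 0.28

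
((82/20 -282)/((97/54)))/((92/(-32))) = 600264/11155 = 53.81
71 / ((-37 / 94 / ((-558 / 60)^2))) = -28861713 / 1850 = -15600.93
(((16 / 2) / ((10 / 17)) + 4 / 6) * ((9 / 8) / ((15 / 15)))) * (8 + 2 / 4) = 5457 / 40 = 136.42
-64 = -64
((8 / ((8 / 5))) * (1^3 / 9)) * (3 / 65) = 1 / 39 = 0.03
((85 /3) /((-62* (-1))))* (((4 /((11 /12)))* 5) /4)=850 /341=2.49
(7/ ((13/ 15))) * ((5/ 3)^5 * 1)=109375/ 1053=103.87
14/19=0.74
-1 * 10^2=-100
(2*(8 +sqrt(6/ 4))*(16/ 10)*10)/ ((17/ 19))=304*sqrt(6)/ 17 +4864/ 17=329.92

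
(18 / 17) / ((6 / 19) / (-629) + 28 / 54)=170829 / 83576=2.04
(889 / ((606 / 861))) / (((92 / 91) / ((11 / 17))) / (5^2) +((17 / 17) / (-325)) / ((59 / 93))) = 75342452185 / 3438646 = 21910.50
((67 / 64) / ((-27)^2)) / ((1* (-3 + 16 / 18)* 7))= -67 / 689472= -0.00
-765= -765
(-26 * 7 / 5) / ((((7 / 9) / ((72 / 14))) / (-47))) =395928 / 35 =11312.23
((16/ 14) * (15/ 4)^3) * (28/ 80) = 675/ 32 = 21.09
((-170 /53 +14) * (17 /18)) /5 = 2.04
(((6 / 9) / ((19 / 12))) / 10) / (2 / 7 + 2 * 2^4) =14 / 10735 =0.00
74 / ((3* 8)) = 3.08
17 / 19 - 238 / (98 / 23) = -7310 / 133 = -54.96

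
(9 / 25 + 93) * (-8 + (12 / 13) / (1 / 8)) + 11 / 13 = -18397 / 325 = -56.61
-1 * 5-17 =-22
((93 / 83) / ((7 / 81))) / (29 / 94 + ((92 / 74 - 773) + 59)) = -0.02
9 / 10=0.90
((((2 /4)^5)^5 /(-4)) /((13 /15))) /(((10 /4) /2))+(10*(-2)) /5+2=-872415235 /436207616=-2.00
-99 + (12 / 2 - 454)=-547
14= 14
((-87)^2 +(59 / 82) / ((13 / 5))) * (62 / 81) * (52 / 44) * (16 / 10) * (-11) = -2001074552 / 16605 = -120510.36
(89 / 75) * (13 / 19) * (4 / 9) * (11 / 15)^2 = 559988 / 2885625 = 0.19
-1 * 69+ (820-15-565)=171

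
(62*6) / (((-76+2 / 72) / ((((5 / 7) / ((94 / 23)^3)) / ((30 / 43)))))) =-145967499 / 1987691335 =-0.07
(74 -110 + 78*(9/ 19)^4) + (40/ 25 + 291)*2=360420256/ 651605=553.13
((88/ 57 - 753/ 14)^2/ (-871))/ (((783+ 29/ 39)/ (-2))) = 1737972721/ 217354153548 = 0.01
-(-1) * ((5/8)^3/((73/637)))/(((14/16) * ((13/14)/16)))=6125/146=41.95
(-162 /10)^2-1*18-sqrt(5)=6111 /25-sqrt(5)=242.20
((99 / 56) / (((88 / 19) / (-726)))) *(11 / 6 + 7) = -1096623 / 448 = -2447.82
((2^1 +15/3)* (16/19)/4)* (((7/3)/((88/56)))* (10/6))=6860/1881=3.65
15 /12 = 5 /4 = 1.25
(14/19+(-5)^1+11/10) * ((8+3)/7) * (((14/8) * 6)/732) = -6611/92720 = -0.07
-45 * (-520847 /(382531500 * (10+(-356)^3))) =-6593 /4854868779800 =-0.00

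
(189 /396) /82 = 21 /3608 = 0.01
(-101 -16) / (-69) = 39 / 23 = 1.70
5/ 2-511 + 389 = -239/ 2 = -119.50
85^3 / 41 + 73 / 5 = 3073618 / 205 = 14993.26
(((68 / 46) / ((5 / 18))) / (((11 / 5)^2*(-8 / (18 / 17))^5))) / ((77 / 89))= -236491245 / 4581836444416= -0.00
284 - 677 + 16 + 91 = -286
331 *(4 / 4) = 331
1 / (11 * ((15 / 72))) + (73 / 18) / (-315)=26413 / 62370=0.42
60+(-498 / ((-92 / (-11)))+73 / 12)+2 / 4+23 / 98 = 98381 / 13524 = 7.27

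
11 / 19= 0.58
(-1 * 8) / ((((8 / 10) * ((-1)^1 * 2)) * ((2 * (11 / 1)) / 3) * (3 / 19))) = 95 / 22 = 4.32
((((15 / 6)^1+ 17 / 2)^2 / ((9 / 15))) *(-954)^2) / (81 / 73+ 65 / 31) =103837788945 / 1814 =57242441.54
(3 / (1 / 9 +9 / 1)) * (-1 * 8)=-108 / 41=-2.63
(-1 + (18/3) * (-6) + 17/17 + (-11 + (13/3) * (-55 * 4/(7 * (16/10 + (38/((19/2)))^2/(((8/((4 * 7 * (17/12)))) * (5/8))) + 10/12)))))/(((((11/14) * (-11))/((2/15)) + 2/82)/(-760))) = -162711163360/288695947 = -563.61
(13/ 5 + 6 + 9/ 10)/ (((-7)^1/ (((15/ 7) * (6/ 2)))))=-8.72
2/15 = 0.13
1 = 1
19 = 19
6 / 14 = 3 / 7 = 0.43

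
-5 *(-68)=340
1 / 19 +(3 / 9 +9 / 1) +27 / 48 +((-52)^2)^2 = 6668202865 / 912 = 7311625.95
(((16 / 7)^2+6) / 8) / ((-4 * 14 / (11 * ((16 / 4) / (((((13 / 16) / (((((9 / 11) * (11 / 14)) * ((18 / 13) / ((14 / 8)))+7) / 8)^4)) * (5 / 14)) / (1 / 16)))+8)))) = -4105317393090971805 / 1718371657760063488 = -2.39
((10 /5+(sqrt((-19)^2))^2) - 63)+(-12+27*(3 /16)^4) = 18876555 /65536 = 288.03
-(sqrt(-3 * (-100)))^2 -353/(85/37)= -38561/85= -453.66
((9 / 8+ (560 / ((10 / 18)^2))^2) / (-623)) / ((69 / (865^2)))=-6568514607171 / 114632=-57300881.14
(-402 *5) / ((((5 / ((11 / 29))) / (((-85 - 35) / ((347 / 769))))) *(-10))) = -40806216 / 10063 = -4055.07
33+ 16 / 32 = 67 / 2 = 33.50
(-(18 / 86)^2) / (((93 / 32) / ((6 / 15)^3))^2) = -0.00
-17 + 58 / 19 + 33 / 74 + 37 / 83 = -1523567 / 116698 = -13.06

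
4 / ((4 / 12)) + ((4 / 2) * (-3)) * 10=-48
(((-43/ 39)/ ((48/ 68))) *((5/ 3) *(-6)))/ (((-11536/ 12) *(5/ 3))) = -731/ 74984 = -0.01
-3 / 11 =-0.27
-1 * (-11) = 11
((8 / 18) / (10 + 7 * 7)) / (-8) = -1 / 1062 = -0.00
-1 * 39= -39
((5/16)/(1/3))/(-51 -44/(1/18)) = -5/4496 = -0.00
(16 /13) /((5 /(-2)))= -0.49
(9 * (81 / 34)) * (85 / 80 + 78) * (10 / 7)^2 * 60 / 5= 69163875 / 1666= 41514.93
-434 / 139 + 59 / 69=-21745 / 9591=-2.27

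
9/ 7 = 1.29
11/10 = 1.10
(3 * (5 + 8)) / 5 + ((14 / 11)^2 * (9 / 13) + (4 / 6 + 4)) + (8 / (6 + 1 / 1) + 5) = 3258862 / 165165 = 19.73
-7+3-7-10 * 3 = -41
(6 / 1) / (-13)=-6 / 13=-0.46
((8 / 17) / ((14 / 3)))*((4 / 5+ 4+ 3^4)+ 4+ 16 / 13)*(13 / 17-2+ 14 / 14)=-284016 / 131495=-2.16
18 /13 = 1.38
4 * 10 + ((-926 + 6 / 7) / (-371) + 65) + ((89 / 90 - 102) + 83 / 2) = 5607479 / 116865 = 47.98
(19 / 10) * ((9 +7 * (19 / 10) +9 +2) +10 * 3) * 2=12027 / 50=240.54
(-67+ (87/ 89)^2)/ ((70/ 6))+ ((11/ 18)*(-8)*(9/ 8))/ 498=-223740847/ 39446580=-5.67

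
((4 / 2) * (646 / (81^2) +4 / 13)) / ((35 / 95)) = 1316396 / 597051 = 2.20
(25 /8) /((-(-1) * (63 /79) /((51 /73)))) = 33575 /12264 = 2.74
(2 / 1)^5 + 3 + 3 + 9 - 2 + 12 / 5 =237 / 5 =47.40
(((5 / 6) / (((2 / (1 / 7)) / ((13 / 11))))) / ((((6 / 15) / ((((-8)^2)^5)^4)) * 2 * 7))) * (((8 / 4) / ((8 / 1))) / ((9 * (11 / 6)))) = 13499971832190551834179290455972249600 / 53361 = 252993231614672735409368100000000.00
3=3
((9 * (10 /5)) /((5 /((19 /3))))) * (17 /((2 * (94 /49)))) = 47481 /470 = 101.02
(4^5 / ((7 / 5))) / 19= 5120 / 133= 38.50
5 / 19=0.26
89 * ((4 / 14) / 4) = 6.36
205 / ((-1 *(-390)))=41 / 78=0.53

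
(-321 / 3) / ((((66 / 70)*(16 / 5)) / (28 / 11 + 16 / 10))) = -71155 / 484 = -147.01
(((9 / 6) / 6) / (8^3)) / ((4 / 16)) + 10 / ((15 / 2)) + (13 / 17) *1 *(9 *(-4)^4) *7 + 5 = 322209331 / 26112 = 12339.51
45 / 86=0.52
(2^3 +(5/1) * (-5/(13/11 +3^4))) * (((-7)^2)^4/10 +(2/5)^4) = 5013215292249/1130000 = 4436473.71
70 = 70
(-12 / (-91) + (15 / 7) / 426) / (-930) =-1769 / 12017460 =-0.00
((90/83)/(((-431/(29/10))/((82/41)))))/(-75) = 174/894325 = 0.00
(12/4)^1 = 3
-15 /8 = -1.88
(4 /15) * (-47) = -188 /15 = -12.53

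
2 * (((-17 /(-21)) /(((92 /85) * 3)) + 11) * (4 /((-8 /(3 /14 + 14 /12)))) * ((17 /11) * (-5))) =160720465 /1338876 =120.04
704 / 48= 44 / 3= 14.67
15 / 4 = 3.75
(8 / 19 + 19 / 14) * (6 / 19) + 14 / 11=50987 / 27797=1.83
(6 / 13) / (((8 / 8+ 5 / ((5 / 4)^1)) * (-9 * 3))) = -2 / 585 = -0.00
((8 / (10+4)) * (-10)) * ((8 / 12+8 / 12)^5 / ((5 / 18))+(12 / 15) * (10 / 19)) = -319936 / 3591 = -89.09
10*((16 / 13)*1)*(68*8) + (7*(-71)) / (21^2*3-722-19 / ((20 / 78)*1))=458549150 / 68497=6694.44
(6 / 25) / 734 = 3 / 9175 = 0.00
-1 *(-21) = 21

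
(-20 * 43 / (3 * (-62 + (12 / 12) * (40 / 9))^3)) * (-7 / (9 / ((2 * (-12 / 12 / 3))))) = 1935 / 2481997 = 0.00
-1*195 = -195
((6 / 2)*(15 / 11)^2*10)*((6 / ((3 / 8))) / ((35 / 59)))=1274400 / 847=1504.60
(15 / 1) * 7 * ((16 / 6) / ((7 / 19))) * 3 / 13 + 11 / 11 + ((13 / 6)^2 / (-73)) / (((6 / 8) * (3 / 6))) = 4515109 / 25623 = 176.21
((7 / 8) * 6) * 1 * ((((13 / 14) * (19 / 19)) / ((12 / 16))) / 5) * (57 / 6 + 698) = 3679 / 4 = 919.75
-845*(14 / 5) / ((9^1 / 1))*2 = -4732 / 9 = -525.78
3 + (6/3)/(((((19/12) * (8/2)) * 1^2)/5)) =87/19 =4.58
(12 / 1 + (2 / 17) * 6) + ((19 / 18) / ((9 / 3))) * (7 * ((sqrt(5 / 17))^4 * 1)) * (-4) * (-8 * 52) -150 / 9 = 2735494 / 7803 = 350.57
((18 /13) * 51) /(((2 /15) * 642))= 2295 /2782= 0.82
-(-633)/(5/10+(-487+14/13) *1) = -5486/4207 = -1.30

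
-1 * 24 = -24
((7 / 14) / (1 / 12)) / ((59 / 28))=168 / 59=2.85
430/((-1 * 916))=-215/458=-0.47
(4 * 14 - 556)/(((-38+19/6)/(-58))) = -832.54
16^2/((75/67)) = 17152/75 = 228.69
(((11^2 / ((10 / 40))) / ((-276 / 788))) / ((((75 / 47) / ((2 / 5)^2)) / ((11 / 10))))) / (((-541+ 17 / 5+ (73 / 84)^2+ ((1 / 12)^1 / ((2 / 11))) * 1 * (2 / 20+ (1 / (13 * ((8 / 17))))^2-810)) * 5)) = 418008268181504 / 12452212043590625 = 0.03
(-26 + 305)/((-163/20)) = -5580/163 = -34.23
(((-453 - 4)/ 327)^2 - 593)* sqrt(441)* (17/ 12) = -1880201428/ 106929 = -17583.64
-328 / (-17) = 328 / 17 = 19.29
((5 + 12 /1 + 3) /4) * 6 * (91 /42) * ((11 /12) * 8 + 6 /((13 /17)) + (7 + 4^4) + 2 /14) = 379910 /21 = 18090.95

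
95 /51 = 1.86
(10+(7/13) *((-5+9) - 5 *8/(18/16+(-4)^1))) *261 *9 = 13798026/299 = 46147.24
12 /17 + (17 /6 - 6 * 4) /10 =-1439 /1020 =-1.41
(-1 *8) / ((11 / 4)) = -32 / 11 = -2.91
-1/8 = -0.12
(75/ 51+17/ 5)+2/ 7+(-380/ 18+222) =1103372/ 5355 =206.05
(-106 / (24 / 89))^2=22250089 / 144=154514.51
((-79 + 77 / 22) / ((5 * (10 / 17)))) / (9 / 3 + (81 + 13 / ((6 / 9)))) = -2567 / 10350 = -0.25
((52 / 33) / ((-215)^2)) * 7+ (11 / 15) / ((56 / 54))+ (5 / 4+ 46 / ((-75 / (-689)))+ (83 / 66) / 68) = 11210030479 / 26403720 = 424.56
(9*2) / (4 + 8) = 3 / 2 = 1.50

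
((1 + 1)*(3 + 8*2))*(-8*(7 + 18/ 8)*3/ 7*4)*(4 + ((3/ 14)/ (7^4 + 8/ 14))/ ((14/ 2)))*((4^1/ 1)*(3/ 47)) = -190603456416/ 38715733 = -4923.15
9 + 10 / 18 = 86 / 9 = 9.56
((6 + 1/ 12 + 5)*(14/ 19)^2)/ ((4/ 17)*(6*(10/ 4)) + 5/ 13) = 75803/ 49305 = 1.54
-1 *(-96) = 96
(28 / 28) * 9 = 9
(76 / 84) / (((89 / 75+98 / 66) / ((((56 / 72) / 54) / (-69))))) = -275 / 3889944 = -0.00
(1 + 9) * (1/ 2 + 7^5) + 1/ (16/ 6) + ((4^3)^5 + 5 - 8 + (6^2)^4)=8604716099/ 8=1075589512.38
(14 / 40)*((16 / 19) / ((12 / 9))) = 0.22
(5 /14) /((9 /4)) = 10 /63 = 0.16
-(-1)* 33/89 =33/89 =0.37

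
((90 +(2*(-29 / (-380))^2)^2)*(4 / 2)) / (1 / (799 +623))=333570134476791 / 1303210000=255960.39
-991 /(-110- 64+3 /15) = 4955 /869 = 5.70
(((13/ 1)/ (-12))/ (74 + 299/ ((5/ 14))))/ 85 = -13/ 929424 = -0.00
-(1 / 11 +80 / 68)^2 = -56169 / 34969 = -1.61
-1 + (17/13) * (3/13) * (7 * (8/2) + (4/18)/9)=34027/4563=7.46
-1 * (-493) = 493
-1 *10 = -10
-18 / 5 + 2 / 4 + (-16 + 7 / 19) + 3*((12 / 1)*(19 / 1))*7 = 906161 / 190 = 4769.27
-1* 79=-79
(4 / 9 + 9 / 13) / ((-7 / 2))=-38 / 117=-0.32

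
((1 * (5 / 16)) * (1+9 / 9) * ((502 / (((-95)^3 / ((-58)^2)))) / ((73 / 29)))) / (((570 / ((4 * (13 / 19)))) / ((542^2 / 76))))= -9.08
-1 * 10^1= -10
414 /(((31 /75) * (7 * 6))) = 5175 /217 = 23.85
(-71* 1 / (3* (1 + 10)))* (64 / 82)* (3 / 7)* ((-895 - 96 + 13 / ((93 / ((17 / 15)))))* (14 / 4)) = 2495.78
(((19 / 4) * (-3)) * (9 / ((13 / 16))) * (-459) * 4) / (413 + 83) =235467 / 403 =584.29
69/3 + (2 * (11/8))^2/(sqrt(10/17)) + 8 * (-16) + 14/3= -301/3 + 121 * sqrt(170)/160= -90.47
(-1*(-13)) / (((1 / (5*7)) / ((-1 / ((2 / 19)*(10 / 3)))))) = -5187 / 4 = -1296.75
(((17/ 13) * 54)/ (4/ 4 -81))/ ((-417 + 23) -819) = 0.00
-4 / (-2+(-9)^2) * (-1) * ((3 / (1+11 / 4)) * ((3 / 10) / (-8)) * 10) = -6 / 395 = -0.02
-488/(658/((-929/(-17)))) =-226676/5593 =-40.53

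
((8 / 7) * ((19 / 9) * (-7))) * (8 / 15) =-1216 / 135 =-9.01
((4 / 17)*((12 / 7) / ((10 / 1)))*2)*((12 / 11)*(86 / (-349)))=-49536 / 2284205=-0.02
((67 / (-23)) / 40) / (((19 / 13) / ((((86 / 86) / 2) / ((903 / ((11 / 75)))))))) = -9581 / 2367666000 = -0.00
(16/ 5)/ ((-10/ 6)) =-48/ 25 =-1.92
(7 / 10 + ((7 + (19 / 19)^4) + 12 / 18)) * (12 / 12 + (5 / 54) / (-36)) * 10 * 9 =544859 / 648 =840.83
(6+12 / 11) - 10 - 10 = -142 / 11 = -12.91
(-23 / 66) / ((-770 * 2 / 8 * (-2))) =-23 / 25410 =-0.00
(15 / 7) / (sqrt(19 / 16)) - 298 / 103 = -298 / 103 + 60*sqrt(19) / 133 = -0.93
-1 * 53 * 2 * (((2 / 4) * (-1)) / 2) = 53 / 2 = 26.50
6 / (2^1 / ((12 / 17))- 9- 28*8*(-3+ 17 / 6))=36 / 187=0.19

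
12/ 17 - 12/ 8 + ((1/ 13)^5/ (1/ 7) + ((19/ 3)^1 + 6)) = 437012575/ 37871886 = 11.54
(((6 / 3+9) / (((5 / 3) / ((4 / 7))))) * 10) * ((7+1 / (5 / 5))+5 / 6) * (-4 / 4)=-2332 / 7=-333.14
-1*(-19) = 19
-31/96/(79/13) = -403/7584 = -0.05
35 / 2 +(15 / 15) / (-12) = 209 / 12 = 17.42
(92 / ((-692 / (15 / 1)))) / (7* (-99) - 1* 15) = 0.00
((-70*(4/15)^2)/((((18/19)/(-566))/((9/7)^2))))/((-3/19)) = -31135.39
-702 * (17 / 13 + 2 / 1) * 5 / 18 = -645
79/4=19.75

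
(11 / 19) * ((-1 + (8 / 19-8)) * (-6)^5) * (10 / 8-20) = -261419400 / 361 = -724153.46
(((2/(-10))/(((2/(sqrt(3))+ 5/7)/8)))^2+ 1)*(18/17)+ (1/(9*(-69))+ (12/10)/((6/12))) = 41858178349/3864125925 - 4741632*sqrt(3)/1244485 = 4.23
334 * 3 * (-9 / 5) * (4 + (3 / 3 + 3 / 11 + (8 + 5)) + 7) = -2507004 / 55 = -45581.89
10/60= 1/6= 0.17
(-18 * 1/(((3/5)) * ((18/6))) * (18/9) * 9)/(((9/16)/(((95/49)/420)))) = -1520/1029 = -1.48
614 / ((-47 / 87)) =-53418 / 47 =-1136.55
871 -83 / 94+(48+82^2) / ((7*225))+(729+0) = 237385843 / 148050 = 1603.42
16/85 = 0.19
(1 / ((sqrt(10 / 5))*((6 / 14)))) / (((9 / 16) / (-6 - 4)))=-560*sqrt(2) / 27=-29.33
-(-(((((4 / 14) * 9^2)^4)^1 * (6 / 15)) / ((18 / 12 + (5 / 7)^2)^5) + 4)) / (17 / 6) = 31151301317030616 / 25220288864345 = 1235.17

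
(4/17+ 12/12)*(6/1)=126/17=7.41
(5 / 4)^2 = 25 / 16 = 1.56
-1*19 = -19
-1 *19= -19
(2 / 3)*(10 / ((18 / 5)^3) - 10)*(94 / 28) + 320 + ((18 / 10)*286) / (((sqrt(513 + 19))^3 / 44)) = 14157*sqrt(133) / 88445 + 18254375 / 61236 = 299.94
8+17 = 25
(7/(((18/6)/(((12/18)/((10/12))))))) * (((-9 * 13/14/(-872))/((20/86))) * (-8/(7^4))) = -1677/6542725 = -0.00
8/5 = 1.60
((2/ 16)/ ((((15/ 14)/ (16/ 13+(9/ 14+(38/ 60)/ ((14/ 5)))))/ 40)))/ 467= 2293/ 109278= 0.02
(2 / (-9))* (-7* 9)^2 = -882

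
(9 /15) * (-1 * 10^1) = -6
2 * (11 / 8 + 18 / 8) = 29 / 4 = 7.25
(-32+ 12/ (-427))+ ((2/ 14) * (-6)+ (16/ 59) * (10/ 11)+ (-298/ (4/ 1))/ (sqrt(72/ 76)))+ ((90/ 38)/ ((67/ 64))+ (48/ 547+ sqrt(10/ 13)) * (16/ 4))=-103.06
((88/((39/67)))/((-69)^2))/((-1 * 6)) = -2948/557037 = -0.01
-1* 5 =-5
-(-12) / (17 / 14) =168 / 17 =9.88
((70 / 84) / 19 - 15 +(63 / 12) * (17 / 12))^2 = 47018449 / 831744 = 56.53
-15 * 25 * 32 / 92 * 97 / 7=-291000 / 161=-1807.45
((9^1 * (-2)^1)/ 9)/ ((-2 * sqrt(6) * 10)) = sqrt(6)/ 60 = 0.04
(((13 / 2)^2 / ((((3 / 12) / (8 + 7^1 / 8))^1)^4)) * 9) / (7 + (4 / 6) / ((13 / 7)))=1507395505239 / 18368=82066392.92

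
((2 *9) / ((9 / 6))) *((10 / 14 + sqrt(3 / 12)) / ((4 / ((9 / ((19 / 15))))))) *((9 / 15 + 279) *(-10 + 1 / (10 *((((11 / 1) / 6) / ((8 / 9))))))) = -526820922 / 7315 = -72019.26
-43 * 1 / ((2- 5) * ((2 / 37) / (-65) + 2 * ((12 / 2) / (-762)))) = -13133705 / 15192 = -864.51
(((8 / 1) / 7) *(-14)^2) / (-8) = -28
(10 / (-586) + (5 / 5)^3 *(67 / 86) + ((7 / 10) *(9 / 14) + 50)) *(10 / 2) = 12904401 / 50396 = 256.06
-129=-129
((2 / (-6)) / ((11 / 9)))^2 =9 / 121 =0.07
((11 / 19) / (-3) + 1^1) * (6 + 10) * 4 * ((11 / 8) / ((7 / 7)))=4048 / 57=71.02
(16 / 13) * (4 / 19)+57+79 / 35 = 514518 / 8645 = 59.52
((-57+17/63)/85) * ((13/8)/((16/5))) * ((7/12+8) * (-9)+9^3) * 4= -20187739/22848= -883.57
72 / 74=36 / 37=0.97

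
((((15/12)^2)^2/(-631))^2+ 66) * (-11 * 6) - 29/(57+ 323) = -5399180380057183/1239459266560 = -4356.08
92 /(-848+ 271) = -92 /577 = -0.16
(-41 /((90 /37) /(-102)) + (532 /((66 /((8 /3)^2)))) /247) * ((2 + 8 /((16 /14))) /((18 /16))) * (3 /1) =41267.97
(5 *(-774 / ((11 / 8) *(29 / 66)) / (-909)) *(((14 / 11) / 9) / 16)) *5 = 0.31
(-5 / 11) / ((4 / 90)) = -225 / 22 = -10.23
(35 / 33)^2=1225 / 1089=1.12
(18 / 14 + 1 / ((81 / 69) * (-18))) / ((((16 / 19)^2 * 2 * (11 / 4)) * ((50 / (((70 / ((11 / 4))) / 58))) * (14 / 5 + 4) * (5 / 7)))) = 967841 / 1686769920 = 0.00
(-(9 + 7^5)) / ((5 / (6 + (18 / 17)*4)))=-2925984 / 85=-34423.34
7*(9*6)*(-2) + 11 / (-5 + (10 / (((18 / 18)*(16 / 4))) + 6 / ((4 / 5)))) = -3769 / 5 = -753.80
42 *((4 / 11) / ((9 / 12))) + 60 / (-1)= -436 / 11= -39.64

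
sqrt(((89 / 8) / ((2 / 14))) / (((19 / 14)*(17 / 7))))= 7*sqrt(201229) / 646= 4.86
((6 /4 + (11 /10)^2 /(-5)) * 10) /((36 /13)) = 8177 /1800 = 4.54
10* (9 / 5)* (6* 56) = 6048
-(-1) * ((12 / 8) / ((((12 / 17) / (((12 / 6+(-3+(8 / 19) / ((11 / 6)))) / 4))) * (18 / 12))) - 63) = -634753 / 10032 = -63.27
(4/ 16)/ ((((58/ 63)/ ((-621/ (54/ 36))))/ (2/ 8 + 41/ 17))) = -2360421/ 7888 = -299.24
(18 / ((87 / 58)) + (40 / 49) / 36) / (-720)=-2651 / 158760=-0.02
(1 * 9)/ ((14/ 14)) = 9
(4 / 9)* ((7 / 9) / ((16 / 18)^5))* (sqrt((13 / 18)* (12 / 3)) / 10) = 1701* sqrt(26) / 81920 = 0.11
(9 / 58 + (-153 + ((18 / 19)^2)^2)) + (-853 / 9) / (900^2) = -4188862946515577 / 27551162610000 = -152.04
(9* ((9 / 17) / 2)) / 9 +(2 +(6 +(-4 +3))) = 247 / 34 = 7.26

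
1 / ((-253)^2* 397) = 1 / 25411573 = 0.00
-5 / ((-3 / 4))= 20 / 3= 6.67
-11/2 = -5.50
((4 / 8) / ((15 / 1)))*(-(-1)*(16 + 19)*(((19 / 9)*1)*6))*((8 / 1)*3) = 1064 / 3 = 354.67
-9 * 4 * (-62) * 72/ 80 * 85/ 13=170748/ 13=13134.46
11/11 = 1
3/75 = 1/25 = 0.04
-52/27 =-1.93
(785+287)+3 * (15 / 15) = 1075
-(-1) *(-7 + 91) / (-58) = -42 / 29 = -1.45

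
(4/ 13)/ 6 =2/ 39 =0.05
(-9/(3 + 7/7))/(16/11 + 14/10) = -495/628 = -0.79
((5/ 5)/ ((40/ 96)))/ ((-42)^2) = 1/ 735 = 0.00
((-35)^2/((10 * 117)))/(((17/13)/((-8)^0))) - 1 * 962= -294127/306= -961.20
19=19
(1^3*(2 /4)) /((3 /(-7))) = -7 /6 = -1.17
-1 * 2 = -2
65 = 65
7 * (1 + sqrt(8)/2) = 7 + 7 * sqrt(2) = 16.90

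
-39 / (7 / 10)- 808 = -6046 / 7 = -863.71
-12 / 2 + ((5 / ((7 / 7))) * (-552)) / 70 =-45.43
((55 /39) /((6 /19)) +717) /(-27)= -168823 /6318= -26.72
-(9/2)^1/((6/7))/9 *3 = -7/4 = -1.75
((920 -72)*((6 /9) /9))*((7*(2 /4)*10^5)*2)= 1187200000 /27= 43970370.37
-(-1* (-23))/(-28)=0.82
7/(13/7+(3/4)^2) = 784/271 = 2.89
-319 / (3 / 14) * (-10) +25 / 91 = 14886.94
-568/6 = -284/3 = -94.67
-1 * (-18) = 18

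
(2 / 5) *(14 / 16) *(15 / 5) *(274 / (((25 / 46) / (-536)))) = -35467656 / 125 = -283741.25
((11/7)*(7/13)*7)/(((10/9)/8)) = 2772/65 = 42.65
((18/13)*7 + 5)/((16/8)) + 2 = 243/26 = 9.35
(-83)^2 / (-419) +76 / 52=-81596 / 5447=-14.98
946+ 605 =1551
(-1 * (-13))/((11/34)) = 442/11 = 40.18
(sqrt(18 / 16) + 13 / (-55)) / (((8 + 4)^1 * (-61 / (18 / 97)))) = 39 / 650870-9 * sqrt(2) / 47336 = -0.00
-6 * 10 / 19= -60 / 19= -3.16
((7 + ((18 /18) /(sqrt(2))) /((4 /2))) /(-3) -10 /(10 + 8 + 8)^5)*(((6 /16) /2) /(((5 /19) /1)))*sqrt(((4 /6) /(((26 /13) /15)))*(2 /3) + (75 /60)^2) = -790111789*sqrt(705) /5703060480 -19*sqrt(1410) /3840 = -3.86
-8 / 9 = -0.89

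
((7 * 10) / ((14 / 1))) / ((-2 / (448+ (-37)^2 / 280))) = -126809 / 112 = -1132.22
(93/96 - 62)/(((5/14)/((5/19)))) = -13671/304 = -44.97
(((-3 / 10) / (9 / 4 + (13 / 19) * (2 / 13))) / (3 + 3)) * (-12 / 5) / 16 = 57 / 17900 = 0.00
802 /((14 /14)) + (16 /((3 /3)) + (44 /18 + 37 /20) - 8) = 146573 /180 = 814.29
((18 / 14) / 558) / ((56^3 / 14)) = 1 / 5444096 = 0.00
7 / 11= 0.64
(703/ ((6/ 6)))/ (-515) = -703/ 515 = -1.37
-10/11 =-0.91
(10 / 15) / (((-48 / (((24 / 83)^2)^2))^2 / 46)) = 1465122816 / 2252292232139041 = 0.00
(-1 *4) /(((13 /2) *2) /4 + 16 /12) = -48 /55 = -0.87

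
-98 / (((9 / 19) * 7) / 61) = -1802.89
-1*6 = -6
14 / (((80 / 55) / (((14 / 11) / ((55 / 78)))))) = 1911 / 110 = 17.37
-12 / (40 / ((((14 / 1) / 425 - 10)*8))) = 50832 / 2125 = 23.92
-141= -141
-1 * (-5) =5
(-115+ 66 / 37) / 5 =-4189 / 185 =-22.64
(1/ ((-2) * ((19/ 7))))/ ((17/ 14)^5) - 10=-271655214/ 26977283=-10.07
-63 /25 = -2.52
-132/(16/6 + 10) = -198/19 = -10.42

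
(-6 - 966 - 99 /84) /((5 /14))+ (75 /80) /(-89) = -2724.91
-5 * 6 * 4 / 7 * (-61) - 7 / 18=131711 / 126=1045.33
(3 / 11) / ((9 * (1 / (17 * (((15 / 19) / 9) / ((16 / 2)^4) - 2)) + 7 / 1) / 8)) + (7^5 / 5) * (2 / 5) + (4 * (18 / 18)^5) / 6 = 1860909203516 / 1383306725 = 1345.26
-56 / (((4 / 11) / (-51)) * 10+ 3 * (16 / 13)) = -51051 / 3301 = -15.47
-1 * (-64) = 64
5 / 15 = 1 / 3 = 0.33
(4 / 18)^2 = 4 / 81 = 0.05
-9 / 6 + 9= 15 / 2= 7.50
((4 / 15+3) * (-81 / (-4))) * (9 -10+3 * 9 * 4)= 141561 / 20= 7078.05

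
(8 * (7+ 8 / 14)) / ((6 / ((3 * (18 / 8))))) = 68.14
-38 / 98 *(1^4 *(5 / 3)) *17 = -10.99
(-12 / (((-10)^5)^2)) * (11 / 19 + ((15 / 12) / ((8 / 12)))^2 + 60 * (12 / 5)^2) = -6378429 / 15200000000000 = -0.00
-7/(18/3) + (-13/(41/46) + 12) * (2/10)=-2071/1230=-1.68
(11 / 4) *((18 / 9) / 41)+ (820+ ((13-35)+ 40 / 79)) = 5173593 / 6478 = 798.64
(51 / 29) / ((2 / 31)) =1581 / 58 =27.26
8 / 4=2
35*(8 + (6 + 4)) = 630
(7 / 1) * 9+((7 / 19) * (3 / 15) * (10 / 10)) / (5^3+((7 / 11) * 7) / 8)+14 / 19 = 66902311 / 1049655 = 63.74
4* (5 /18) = 10 /9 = 1.11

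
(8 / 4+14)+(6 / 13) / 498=16.00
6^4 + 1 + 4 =1301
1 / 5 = 0.20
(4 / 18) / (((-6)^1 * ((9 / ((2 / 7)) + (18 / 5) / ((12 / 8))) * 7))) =-10 / 64071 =-0.00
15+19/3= 64/3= 21.33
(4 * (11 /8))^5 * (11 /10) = 1771561 /320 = 5536.13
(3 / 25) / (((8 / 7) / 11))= 231 / 200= 1.16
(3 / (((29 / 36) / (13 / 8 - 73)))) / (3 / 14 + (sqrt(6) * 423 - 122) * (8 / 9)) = -46014934896 * sqrt(6) / 385147390123 - 13245222627 / 385147390123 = -0.33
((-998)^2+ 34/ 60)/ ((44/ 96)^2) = 4741311.00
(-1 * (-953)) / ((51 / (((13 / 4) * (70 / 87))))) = 433615 / 8874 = 48.86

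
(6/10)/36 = 1/60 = 0.02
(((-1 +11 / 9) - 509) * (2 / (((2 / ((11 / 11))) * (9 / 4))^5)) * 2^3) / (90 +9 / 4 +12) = -0.04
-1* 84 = -84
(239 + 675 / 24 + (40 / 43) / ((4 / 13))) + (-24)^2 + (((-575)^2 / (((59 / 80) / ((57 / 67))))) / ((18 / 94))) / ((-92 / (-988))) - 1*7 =87261310901953 / 4079496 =21390218.52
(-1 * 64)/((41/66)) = -4224/41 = -103.02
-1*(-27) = 27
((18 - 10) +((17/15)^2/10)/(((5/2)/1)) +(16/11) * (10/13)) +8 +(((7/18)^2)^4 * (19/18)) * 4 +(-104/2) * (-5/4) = 364195804494220301/4432090394160000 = 82.17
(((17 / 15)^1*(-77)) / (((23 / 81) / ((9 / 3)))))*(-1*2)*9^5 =108885329.06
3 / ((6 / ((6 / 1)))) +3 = 6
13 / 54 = 0.24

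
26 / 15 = 1.73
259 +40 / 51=13249 / 51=259.78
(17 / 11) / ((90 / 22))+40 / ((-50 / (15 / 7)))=-421 / 315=-1.34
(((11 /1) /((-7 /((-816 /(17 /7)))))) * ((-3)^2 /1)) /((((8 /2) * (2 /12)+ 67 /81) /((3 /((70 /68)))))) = 3569184 /385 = 9270.61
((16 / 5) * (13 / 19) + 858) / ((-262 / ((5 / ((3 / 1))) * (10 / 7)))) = -58370 / 7467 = -7.82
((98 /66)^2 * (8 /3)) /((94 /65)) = 624260 /153549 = 4.07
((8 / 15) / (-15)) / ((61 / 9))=-8 / 1525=-0.01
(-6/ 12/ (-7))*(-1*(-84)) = 6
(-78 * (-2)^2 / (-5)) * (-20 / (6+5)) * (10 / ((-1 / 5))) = 62400 / 11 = 5672.73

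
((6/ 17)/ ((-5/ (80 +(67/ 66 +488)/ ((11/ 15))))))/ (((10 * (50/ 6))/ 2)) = -325323/ 257125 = -1.27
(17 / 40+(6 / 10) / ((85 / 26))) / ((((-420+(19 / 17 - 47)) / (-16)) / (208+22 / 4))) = 883463 / 198000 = 4.46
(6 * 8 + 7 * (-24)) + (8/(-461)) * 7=-55376/461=-120.12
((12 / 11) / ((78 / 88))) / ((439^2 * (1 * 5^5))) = 16 / 7829290625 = 0.00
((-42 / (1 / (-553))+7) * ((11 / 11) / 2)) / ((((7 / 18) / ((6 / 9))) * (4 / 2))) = 9957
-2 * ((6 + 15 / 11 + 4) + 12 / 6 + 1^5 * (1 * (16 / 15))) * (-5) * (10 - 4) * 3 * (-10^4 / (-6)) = 4329090.91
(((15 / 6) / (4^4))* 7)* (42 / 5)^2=3087 / 640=4.82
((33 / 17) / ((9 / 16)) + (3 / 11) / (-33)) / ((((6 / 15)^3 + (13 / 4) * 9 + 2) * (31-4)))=10622500 / 2608722369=0.00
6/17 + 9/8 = 201/136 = 1.48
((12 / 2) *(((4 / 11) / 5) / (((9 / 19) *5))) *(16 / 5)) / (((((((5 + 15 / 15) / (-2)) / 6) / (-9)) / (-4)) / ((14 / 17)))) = -817152 / 23375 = -34.96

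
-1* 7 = -7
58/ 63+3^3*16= 27274/ 63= 432.92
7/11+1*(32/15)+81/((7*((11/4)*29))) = 97631/33495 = 2.91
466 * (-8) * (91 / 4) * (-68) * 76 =438308416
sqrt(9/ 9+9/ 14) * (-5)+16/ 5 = 16/ 5 - 5 * sqrt(322)/ 14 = -3.21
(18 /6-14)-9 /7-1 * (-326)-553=-1675 /7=-239.29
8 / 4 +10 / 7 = 24 / 7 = 3.43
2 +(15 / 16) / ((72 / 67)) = 1103 / 384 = 2.87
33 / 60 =11 / 20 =0.55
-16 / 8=-2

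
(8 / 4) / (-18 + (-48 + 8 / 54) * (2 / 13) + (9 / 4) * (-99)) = -2808 / 348349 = -0.01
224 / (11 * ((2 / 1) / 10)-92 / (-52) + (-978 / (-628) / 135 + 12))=41146560 / 2935507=14.02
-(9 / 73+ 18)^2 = -1750329 / 5329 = -328.45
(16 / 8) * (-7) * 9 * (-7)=882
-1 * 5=-5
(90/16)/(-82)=-45/656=-0.07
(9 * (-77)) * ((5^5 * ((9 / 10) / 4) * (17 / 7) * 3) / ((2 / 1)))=-28400625 / 16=-1775039.06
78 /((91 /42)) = 36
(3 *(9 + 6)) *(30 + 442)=21240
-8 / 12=-2 / 3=-0.67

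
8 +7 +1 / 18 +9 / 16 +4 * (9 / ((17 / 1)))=17.74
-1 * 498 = -498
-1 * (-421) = 421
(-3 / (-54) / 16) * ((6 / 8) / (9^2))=1 / 31104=0.00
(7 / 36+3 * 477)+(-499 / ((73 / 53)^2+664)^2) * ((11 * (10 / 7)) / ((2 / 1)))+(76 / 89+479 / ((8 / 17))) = 76898739306178862543 / 31388335473320280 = 2449.91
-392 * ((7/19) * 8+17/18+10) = -931196/171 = -5445.59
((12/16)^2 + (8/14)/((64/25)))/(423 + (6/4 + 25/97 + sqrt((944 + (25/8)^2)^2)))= 0.00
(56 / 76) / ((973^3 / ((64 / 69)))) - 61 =-10523810215273 / 172521478941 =-61.00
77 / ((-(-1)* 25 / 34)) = 2618 / 25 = 104.72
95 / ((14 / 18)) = 122.14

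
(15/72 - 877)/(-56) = 21043/1344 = 15.66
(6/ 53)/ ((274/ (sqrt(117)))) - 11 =-11+9*sqrt(13)/ 7261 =-11.00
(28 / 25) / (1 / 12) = 13.44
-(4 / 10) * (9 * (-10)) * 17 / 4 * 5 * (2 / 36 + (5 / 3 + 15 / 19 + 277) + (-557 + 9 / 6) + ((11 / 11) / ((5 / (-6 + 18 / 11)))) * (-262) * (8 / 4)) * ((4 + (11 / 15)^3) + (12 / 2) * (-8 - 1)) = -4853556166606 / 705375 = -6880816.82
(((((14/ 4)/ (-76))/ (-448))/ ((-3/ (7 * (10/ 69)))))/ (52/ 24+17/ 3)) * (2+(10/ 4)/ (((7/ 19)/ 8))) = -985/ 3943488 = -0.00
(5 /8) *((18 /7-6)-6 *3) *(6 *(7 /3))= -187.50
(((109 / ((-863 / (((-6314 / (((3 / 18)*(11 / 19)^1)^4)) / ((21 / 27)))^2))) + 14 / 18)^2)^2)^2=2911818719783307964026297512005745813713045143010370915951495324803802266821254815754818594167972425812001921479154813775267242798061542088677801219656399560090130512992557325105910641528027274806615041 / 1284917750828473698907069892021171575937802742532125340034470139103824656677665921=2266151835715446199109690000000000000000000000000000000000000000000000000000000000000000000000000000000000000000000000000.00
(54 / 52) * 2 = 27 / 13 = 2.08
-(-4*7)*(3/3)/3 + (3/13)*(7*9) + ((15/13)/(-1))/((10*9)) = 1861/78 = 23.86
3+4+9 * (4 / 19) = 169 / 19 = 8.89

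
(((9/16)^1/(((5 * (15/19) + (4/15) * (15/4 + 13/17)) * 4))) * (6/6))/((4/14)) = 305235/3194624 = 0.10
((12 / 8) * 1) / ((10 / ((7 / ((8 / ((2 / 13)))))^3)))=1029 / 2812160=0.00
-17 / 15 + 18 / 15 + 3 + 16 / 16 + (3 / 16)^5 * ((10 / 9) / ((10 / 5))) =63965161 / 15728640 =4.07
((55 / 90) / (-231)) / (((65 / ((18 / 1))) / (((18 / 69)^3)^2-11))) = 1628348123 / 202068988485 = 0.01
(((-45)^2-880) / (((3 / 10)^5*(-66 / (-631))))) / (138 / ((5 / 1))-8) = 90311875000 / 392931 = 229841.56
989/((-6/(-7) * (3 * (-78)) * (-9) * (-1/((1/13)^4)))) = -6923/360896796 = -0.00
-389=-389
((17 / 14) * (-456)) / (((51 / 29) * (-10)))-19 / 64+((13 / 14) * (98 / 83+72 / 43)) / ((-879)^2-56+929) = 31.19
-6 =-6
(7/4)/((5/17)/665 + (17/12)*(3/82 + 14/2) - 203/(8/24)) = -3893442/1332738683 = -0.00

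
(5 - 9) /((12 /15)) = -5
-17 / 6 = -2.83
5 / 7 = 0.71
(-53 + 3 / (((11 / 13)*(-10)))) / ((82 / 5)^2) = -29345 / 147928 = -0.20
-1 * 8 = -8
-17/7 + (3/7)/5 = -82/35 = -2.34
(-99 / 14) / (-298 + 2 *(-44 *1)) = 99 / 5404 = 0.02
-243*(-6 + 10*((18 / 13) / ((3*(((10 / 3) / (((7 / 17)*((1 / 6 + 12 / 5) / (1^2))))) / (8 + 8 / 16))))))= -203391 / 130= -1564.55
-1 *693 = -693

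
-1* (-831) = 831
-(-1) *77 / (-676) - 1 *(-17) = 11415 / 676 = 16.89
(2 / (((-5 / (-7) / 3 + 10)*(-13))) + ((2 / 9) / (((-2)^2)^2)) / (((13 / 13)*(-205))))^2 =15510958849 / 68076360705600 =0.00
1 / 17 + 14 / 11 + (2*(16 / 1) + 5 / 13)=81964 / 2431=33.72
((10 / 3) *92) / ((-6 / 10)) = -4600 / 9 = -511.11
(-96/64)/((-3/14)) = 7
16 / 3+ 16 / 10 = 104 / 15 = 6.93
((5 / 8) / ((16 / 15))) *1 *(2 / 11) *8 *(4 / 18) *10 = 125 / 66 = 1.89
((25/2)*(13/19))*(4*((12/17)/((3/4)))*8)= 83200/323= 257.59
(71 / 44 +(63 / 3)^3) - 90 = 9172.61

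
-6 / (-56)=3 / 28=0.11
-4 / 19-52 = -992 / 19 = -52.21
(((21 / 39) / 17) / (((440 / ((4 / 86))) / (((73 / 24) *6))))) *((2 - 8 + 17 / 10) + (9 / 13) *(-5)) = -515599 / 1087143200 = -0.00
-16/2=-8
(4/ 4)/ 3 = 1/ 3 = 0.33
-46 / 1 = -46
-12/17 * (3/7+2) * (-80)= 960/7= 137.14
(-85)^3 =-614125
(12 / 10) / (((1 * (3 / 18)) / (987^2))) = 35070084 / 5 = 7014016.80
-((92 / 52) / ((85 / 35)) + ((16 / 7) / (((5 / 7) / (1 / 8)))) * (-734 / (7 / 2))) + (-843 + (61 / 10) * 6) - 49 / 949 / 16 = -6534151699 / 9034480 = -723.25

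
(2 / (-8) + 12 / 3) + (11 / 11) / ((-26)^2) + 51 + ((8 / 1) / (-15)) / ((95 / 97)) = 13054381 / 240825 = 54.21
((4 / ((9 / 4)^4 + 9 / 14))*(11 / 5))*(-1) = -78848 / 235395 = -0.33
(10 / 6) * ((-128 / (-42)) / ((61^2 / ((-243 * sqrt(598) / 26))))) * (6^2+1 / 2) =-157680 * sqrt(598) / 338611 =-11.39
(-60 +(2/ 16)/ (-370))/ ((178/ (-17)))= 5.73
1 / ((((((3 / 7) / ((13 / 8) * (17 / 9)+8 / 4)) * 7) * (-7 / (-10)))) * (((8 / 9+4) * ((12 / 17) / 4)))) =2.80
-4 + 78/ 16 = 7/ 8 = 0.88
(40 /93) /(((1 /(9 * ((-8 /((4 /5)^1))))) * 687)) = -400 /7099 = -0.06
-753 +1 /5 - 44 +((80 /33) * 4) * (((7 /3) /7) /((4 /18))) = -43024 /55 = -782.25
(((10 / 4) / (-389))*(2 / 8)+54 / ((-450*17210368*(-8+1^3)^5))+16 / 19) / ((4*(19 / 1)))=44922151838591773 / 4061974194362470400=0.01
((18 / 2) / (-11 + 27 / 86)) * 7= -5418 / 919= -5.90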